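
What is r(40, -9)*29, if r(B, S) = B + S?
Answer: 899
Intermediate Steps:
r(40, -9)*29 = (40 - 9)*29 = 31*29 = 899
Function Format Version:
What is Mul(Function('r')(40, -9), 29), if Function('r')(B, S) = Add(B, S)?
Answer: 899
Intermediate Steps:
Mul(Function('r')(40, -9), 29) = Mul(Add(40, -9), 29) = Mul(31, 29) = 899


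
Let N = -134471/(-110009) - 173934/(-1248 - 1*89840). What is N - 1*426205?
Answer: -2135377865424753/5010249896 ≈ -4.2620e+5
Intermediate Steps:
N = 15691499927/5010249896 (N = -134471*(-1/110009) - 173934/(-1248 - 89840) = 134471/110009 - 173934/(-91088) = 134471/110009 - 173934*(-1/91088) = 134471/110009 + 86967/45544 = 15691499927/5010249896 ≈ 3.1319)
N - 1*426205 = 15691499927/5010249896 - 1*426205 = 15691499927/5010249896 - 426205 = -2135377865424753/5010249896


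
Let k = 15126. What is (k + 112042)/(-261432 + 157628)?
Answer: -31792/25951 ≈ -1.2251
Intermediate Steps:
(k + 112042)/(-261432 + 157628) = (15126 + 112042)/(-261432 + 157628) = 127168/(-103804) = 127168*(-1/103804) = -31792/25951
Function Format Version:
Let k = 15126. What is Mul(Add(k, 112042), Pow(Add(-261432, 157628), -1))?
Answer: Rational(-31792, 25951) ≈ -1.2251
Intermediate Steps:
Mul(Add(k, 112042), Pow(Add(-261432, 157628), -1)) = Mul(Add(15126, 112042), Pow(Add(-261432, 157628), -1)) = Mul(127168, Pow(-103804, -1)) = Mul(127168, Rational(-1, 103804)) = Rational(-31792, 25951)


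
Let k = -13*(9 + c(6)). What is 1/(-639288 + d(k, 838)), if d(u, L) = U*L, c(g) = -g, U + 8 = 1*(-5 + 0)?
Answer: -1/650182 ≈ -1.5380e-6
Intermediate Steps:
U = -13 (U = -8 + 1*(-5 + 0) = -8 + 1*(-5) = -8 - 5 = -13)
k = -39 (k = -13*(9 - 1*6) = -13*(9 - 6) = -13*3 = -39)
d(u, L) = -13*L
1/(-639288 + d(k, 838)) = 1/(-639288 - 13*838) = 1/(-639288 - 10894) = 1/(-650182) = -1/650182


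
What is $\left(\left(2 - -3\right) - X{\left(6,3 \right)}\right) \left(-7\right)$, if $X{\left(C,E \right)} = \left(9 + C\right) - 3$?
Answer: $49$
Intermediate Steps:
$X{\left(C,E \right)} = 6 + C$
$\left(\left(2 - -3\right) - X{\left(6,3 \right)}\right) \left(-7\right) = \left(\left(2 - -3\right) - \left(6 + 6\right)\right) \left(-7\right) = \left(\left(2 + 3\right) - 12\right) \left(-7\right) = \left(5 - 12\right) \left(-7\right) = \left(-7\right) \left(-7\right) = 49$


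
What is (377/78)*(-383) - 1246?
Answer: -18583/6 ≈ -3097.2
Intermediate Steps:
(377/78)*(-383) - 1246 = (377*(1/78))*(-383) - 1246 = (29/6)*(-383) - 1246 = -11107/6 - 1246 = -18583/6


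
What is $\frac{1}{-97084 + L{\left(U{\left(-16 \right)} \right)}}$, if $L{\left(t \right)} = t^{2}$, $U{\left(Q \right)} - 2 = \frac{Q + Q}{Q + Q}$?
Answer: $- \frac{1}{97075} \approx -1.0301 \cdot 10^{-5}$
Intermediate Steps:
$U{\left(Q \right)} = 3$ ($U{\left(Q \right)} = 2 + \frac{Q + Q}{Q + Q} = 2 + \frac{2 Q}{2 Q} = 2 + 2 Q \frac{1}{2 Q} = 2 + 1 = 3$)
$\frac{1}{-97084 + L{\left(U{\left(-16 \right)} \right)}} = \frac{1}{-97084 + 3^{2}} = \frac{1}{-97084 + 9} = \frac{1}{-97075} = - \frac{1}{97075}$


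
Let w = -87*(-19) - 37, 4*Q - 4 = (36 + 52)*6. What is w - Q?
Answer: 1483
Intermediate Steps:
Q = 133 (Q = 1 + ((36 + 52)*6)/4 = 1 + (88*6)/4 = 1 + (¼)*528 = 1 + 132 = 133)
w = 1616 (w = 1653 - 37 = 1616)
w - Q = 1616 - 1*133 = 1616 - 133 = 1483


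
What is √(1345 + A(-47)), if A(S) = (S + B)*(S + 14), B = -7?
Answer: √3127 ≈ 55.920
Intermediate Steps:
A(S) = (-7 + S)*(14 + S) (A(S) = (S - 7)*(S + 14) = (-7 + S)*(14 + S))
√(1345 + A(-47)) = √(1345 + (-98 + (-47)² + 7*(-47))) = √(1345 + (-98 + 2209 - 329)) = √(1345 + 1782) = √3127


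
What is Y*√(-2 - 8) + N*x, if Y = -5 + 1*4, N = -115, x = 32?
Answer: -3680 - I*√10 ≈ -3680.0 - 3.1623*I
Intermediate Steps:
Y = -1 (Y = -5 + 4 = -1)
Y*√(-2 - 8) + N*x = -√(-2 - 8) - 115*32 = -√(-10) - 3680 = -I*√10 - 3680 = -3680 - I*√10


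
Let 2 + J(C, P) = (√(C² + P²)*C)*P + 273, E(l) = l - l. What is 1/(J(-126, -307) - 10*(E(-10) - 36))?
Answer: -631/164779720382339 + 193410*√4405/164779720382339 ≈ 7.7898e-8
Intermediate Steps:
E(l) = 0
J(C, P) = 271 + C*P*√(C² + P²) (J(C, P) = -2 + ((√(C² + P²)*C)*P + 273) = -2 + ((C*√(C² + P²))*P + 273) = -2 + (C*P*√(C² + P²) + 273) = -2 + (273 + C*P*√(C² + P²)) = 271 + C*P*√(C² + P²))
1/(J(-126, -307) - 10*(E(-10) - 36)) = 1/((271 - 126*(-307)*√((-126)² + (-307)²)) - 10*(0 - 36)) = 1/((271 - 126*(-307)*√(15876 + 94249)) - 10*(-36)) = 1/((271 - 126*(-307)*√110125) + 360) = 1/((271 - 126*(-307)*5*√4405) + 360) = 1/((271 + 193410*√4405) + 360) = 1/(631 + 193410*√4405)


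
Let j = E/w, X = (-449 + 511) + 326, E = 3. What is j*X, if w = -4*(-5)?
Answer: 291/5 ≈ 58.200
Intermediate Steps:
w = 20
X = 388 (X = 62 + 326 = 388)
j = 3/20 ≈ 0.15000
j*X = (3/20)*388 = 291/5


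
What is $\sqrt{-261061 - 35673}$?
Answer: $i \sqrt{296734} \approx 544.73 i$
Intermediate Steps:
$\sqrt{-261061 - 35673} = \sqrt{-296734} = i \sqrt{296734}$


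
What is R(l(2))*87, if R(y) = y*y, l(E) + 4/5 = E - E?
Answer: 1392/25 ≈ 55.680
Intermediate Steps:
l(E) = -4/5 (l(E) = -4/5 + (E - E) = -4/5 + 0 = -4/5)
R(y) = y**2
R(l(2))*87 = (-4/5)**2*87 = (16/25)*87 = 1392/25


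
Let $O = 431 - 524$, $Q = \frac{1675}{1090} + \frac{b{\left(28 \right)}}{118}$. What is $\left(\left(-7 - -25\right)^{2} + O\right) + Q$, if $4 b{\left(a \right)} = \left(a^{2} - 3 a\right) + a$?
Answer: $\frac{3010725}{12862} \approx 234.08$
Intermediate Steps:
$b{\left(a \right)} = - \frac{a}{2} + \frac{a^{2}}{4}$ ($b{\left(a \right)} = \frac{\left(a^{2} - 3 a\right) + a}{4} = \frac{a^{2} - 2 a}{4} = - \frac{a}{2} + \frac{a^{2}}{4}$)
$Q = \frac{39603}{12862}$ ($Q = \frac{1675}{1090} + \frac{\frac{1}{4} \cdot 28 \left(-2 + 28\right)}{118} = 1675 \cdot \frac{1}{1090} + \frac{1}{4} \cdot 28 \cdot 26 \cdot \frac{1}{118} = \frac{335}{218} + 182 \cdot \frac{1}{118} = \frac{335}{218} + \frac{91}{59} = \frac{39603}{12862} \approx 3.0791$)
$O = -93$
$\left(\left(-7 - -25\right)^{2} + O\right) + Q = \left(\left(-7 - -25\right)^{2} - 93\right) + \frac{39603}{12862} = \left(\left(-7 + 25\right)^{2} - 93\right) + \frac{39603}{12862} = \left(18^{2} - 93\right) + \frac{39603}{12862} = \left(324 - 93\right) + \frac{39603}{12862} = 231 + \frac{39603}{12862} = \frac{3010725}{12862}$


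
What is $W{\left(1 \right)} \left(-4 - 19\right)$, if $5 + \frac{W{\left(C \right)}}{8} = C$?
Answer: $736$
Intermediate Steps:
$W{\left(C \right)} = -40 + 8 C$
$W{\left(1 \right)} \left(-4 - 19\right) = \left(-40 + 8 \cdot 1\right) \left(-4 - 19\right) = \left(-40 + 8\right) \left(-4 - 19\right) = \left(-32\right) \left(-23\right) = 736$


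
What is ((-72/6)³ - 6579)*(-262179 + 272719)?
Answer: -87555780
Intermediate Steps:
((-72/6)³ - 6579)*(-262179 + 272719) = ((-72*⅙)³ - 6579)*10540 = ((-12)³ - 6579)*10540 = (-1728 - 6579)*10540 = -8307*10540 = -87555780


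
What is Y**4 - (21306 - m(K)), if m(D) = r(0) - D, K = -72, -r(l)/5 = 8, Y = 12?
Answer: -538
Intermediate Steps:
r(l) = -40 (r(l) = -5*8 = -40)
m(D) = -40 - D
Y**4 - (21306 - m(K)) = 12**4 - (21306 - (-40 - 1*(-72))) = 20736 - (21306 - (-40 + 72)) = 20736 - (21306 - 1*32) = 20736 - (21306 - 32) = 20736 - 1*21274 = 20736 - 21274 = -538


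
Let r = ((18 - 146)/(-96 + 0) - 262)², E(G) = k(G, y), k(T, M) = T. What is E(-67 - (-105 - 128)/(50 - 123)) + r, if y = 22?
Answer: 44595136/657 ≈ 67877.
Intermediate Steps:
E(G) = G
r = 611524/9 (r = (-128/(-96) - 262)² = (-128*(-1/96) - 262)² = (4/3 - 262)² = (-782/3)² = 611524/9 ≈ 67947.)
E(-67 - (-105 - 128)/(50 - 123)) + r = (-67 - (-105 - 128)/(50 - 123)) + 611524/9 = (-67 - (-233)/(-73)) + 611524/9 = (-67 - (-233)*(-1)/73) + 611524/9 = (-67 - 1*233/73) + 611524/9 = (-67 - 233/73) + 611524/9 = -5124/73 + 611524/9 = 44595136/657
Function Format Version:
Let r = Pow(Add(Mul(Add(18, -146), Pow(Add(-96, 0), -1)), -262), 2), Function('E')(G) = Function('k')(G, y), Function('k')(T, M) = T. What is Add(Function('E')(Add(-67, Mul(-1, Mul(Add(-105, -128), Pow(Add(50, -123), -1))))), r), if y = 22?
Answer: Rational(44595136, 657) ≈ 67877.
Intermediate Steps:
Function('E')(G) = G
r = Rational(611524, 9) (r = Pow(Add(Mul(-128, Pow(-96, -1)), -262), 2) = Pow(Add(Mul(-128, Rational(-1, 96)), -262), 2) = Pow(Add(Rational(4, 3), -262), 2) = Pow(Rational(-782, 3), 2) = Rational(611524, 9) ≈ 67947.)
Add(Function('E')(Add(-67, Mul(-1, Mul(Add(-105, -128), Pow(Add(50, -123), -1))))), r) = Add(Add(-67, Mul(-1, Mul(Add(-105, -128), Pow(Add(50, -123), -1)))), Rational(611524, 9)) = Add(Add(-67, Mul(-1, Mul(-233, Pow(-73, -1)))), Rational(611524, 9)) = Add(Add(-67, Mul(-1, Mul(-233, Rational(-1, 73)))), Rational(611524, 9)) = Add(Add(-67, Mul(-1, Rational(233, 73))), Rational(611524, 9)) = Add(Add(-67, Rational(-233, 73)), Rational(611524, 9)) = Add(Rational(-5124, 73), Rational(611524, 9)) = Rational(44595136, 657)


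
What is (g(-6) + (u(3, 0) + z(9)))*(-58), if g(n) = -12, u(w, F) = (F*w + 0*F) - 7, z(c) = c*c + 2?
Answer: -3712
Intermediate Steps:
z(c) = 2 + c² (z(c) = c² + 2 = 2 + c²)
u(w, F) = -7 + F*w (u(w, F) = (F*w + 0) - 7 = F*w - 7 = -7 + F*w)
(g(-6) + (u(3, 0) + z(9)))*(-58) = (-12 + ((-7 + 0*3) + (2 + 9²)))*(-58) = (-12 + ((-7 + 0) + (2 + 81)))*(-58) = (-12 + (-7 + 83))*(-58) = (-12 + 76)*(-58) = 64*(-58) = -3712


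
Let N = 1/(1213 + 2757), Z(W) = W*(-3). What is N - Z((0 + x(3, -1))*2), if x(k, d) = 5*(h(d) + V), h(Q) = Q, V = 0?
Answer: -119099/3970 ≈ -30.000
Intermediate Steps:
x(k, d) = 5*d (x(k, d) = 5*(d + 0) = 5*d)
Z(W) = -3*W
N = 1/3970 ≈ 0.00025189
N - Z((0 + x(3, -1))*2) = 1/3970 - (-3)*(0 + 5*(-1))*2 = 1/3970 - (-3)*(0 - 5)*2 = 1/3970 - (-3)*(-5*2) = 1/3970 - (-3)*(-10) = 1/3970 - 1*30 = 1/3970 - 30 = -119099/3970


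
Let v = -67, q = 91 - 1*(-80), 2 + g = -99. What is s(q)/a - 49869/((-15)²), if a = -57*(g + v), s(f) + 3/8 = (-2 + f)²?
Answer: -418772803/1915200 ≈ -218.66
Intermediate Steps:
g = -101 (g = -2 - 99 = -101)
q = 171 (q = 91 + 80 = 171)
s(f) = -3/8 + (-2 + f)²
a = 9576 (a = -57*(-101 - 67) = -57*(-168) = 9576)
s(q)/a - 49869/((-15)²) = (-3/8 + (-2 + 171)²)/9576 - 49869/((-15)²) = (-3/8 + 169²)*(1/9576) - 49869/225 = (-3/8 + 28561)*(1/9576) - 49869*1/225 = (228485/8)*(1/9576) - 5541/25 = 228485/76608 - 5541/25 = -418772803/1915200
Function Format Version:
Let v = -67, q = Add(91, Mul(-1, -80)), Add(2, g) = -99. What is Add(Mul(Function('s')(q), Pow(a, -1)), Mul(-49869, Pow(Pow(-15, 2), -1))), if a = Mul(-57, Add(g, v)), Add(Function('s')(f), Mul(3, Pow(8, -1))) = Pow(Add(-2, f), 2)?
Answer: Rational(-418772803, 1915200) ≈ -218.66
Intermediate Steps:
g = -101 (g = Add(-2, -99) = -101)
q = 171 (q = Add(91, 80) = 171)
Function('s')(f) = Add(Rational(-3, 8), Pow(Add(-2, f), 2))
a = 9576 (a = Mul(-57, Add(-101, -67)) = Mul(-57, -168) = 9576)
Add(Mul(Function('s')(q), Pow(a, -1)), Mul(-49869, Pow(Pow(-15, 2), -1))) = Add(Mul(Add(Rational(-3, 8), Pow(Add(-2, 171), 2)), Pow(9576, -1)), Mul(-49869, Pow(Pow(-15, 2), -1))) = Add(Mul(Add(Rational(-3, 8), Pow(169, 2)), Rational(1, 9576)), Mul(-49869, Pow(225, -1))) = Add(Mul(Add(Rational(-3, 8), 28561), Rational(1, 9576)), Mul(-49869, Rational(1, 225))) = Add(Mul(Rational(228485, 8), Rational(1, 9576)), Rational(-5541, 25)) = Add(Rational(228485, 76608), Rational(-5541, 25)) = Rational(-418772803, 1915200)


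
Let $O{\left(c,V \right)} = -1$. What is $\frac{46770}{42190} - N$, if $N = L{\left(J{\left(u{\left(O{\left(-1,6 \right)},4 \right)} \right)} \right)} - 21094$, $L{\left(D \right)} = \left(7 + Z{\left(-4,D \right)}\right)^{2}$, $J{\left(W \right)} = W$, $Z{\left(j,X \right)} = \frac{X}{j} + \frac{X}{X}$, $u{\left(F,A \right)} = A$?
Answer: $\frac{88793532}{4219} \approx 21046.0$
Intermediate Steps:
$Z{\left(j,X \right)} = 1 + \frac{X}{j}$ ($Z{\left(j,X \right)} = \frac{X}{j} + 1 = 1 + \frac{X}{j}$)
$L{\left(D \right)} = \left(8 - \frac{D}{4}\right)^{2}$ ($L{\left(D \right)} = \left(7 + \frac{D - 4}{-4}\right)^{2} = \left(7 - \frac{-4 + D}{4}\right)^{2} = \left(7 - \left(-1 + \frac{D}{4}\right)\right)^{2} = \left(8 - \frac{D}{4}\right)^{2}$)
$N = -21045$ ($N = \frac{\left(32 - 4\right)^{2}}{16} - 21094 = \frac{28^{2}}{16} - 21094 = \frac{1}{16} \cdot 784 - 21094 = 49 - 21094 = -21045$)
$\frac{46770}{42190} - N = \frac{46770}{42190} - -21045 = 46770 \cdot \frac{1}{42190} + 21045 = \frac{4677}{4219} + 21045 = \frac{88793532}{4219}$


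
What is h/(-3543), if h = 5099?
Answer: -5099/3543 ≈ -1.4392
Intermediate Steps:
h/(-3543) = 5099/(-3543) = 5099*(-1/3543) = -5099/3543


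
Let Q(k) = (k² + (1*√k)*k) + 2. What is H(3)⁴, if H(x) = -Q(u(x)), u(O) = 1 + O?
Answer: 456976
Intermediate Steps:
Q(k) = 2 + k² + k^(3/2) (Q(k) = (k² + √k*k) + 2 = (k² + k^(3/2)) + 2 = 2 + k² + k^(3/2))
H(x) = -2 - (1 + x)² - (1 + x)^(3/2) (H(x) = -(2 + (1 + x)² + (1 + x)^(3/2)) = -2 - (1 + x)² - (1 + x)^(3/2))
H(3)⁴ = (-2 - (1 + 3)² - (1 + 3)^(3/2))⁴ = (-2 - 1*4² - 4^(3/2))⁴ = (-2 - 1*16 - 1*8)⁴ = (-2 - 16 - 8)⁴ = (-26)⁴ = 456976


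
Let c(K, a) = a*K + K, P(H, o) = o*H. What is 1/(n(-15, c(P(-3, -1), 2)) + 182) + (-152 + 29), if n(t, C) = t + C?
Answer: -21647/176 ≈ -122.99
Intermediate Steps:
P(H, o) = H*o
c(K, a) = K + K*a (c(K, a) = K*a + K = K + K*a)
n(t, C) = C + t
1/(n(-15, c(P(-3, -1), 2)) + 182) + (-152 + 29) = 1/(((-3*(-1))*(1 + 2) - 15) + 182) + (-152 + 29) = 1/((3*3 - 15) + 182) - 123 = 1/((9 - 15) + 182) - 123 = 1/(-6 + 182) - 123 = 1/176 - 123 = -21647/176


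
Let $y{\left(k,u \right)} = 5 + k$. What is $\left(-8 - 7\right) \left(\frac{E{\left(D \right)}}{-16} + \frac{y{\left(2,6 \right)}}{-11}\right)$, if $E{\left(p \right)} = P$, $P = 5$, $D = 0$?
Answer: $\frac{2505}{176} \approx 14.233$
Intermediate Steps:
$E{\left(p \right)} = 5$
$\left(-8 - 7\right) \left(\frac{E{\left(D \right)}}{-16} + \frac{y{\left(2,6 \right)}}{-11}\right) = \left(-8 - 7\right) \left(\frac{5}{-16} + \frac{5 + 2}{-11}\right) = - 15 \left(5 \left(- \frac{1}{16}\right) + 7 \left(- \frac{1}{11}\right)\right) = - 15 \left(- \frac{5}{16} - \frac{7}{11}\right) = \left(-15\right) \left(- \frac{167}{176}\right) = \frac{2505}{176}$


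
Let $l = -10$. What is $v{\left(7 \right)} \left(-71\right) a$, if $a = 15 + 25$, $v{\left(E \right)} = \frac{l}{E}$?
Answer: $\frac{28400}{7} \approx 4057.1$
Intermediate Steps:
$v{\left(E \right)} = - \frac{10}{E}$
$a = 40$
$v{\left(7 \right)} \left(-71\right) a = - \frac{10}{7} \left(-71\right) 40 = \left(-10\right) \frac{1}{7} \left(-71\right) 40 = \left(- \frac{10}{7}\right) \left(-71\right) 40 = \frac{710}{7} \cdot 40 = \frac{28400}{7}$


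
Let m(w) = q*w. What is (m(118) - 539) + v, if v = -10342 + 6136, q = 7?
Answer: -3919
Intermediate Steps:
m(w) = 7*w
v = -4206
(m(118) - 539) + v = (7*118 - 539) - 4206 = (826 - 539) - 4206 = 287 - 4206 = -3919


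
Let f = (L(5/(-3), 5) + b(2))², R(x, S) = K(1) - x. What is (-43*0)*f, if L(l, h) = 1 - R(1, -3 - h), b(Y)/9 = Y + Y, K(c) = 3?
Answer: 0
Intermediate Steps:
R(x, S) = 3 - x
b(Y) = 18*Y (b(Y) = 9*(Y + Y) = 9*(2*Y) = 18*Y)
L(l, h) = -1 (L(l, h) = 1 - (3 - 1*1) = 1 - (3 - 1) = 1 - 1*2 = 1 - 2 = -1)
f = 1225 (f = (-1 + 18*2)² = (-1 + 36)² = 35² = 1225)
(-43*0)*f = -43*0*1225 = 0*1225 = 0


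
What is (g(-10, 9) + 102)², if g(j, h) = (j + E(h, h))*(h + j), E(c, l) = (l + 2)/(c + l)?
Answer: 4020025/324 ≈ 12407.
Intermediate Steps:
E(c, l) = (2 + l)/(c + l)
g(j, h) = (h + j)*(j + (2 + h)/(2*h)) (g(j, h) = (j + (2 + h)/(h + h))*(h + j) = (j + (2 + h)/((2*h)))*(h + j) = (j + (1/(2*h))*(2 + h))*(h + j) = (j + (2 + h)/(2*h))*(h + j) = (h + j)*(j + (2 + h)/(2*h)))
(g(-10, 9) + 102)² = ((1 + (-10)² + (½)*9 + (½)*(-10) + 9*(-10) - 10/9) + 102)² = ((1 + 100 + 9/2 - 5 - 90 - 10*⅑) + 102)² = ((1 + 100 + 9/2 - 5 - 90 - 10/9) + 102)² = (169/18 + 102)² = (2005/18)² = 4020025/324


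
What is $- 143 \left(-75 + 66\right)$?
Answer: $1287$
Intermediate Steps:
$- 143 \left(-75 + 66\right) = - 143 \left(-9\right) = \left(-1\right) \left(-1287\right) = 1287$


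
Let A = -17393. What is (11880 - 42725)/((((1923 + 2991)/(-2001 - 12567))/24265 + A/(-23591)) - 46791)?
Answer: 42870653450470900/65032554347057989 ≈ 0.65922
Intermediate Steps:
(11880 - 42725)/((((1923 + 2991)/(-2001 - 12567))/24265 + A/(-23591)) - 46791) = (11880 - 42725)/((((1923 + 2991)/(-2001 - 12567))/24265 - 17393/(-23591)) - 46791) = -30845/(((4914/(-14568))*(1/24265) - 17393*(-1/23591)) - 46791) = -30845/(((4914*(-1/14568))*(1/24265) + 17393/23591) - 46791) = -30845/((-819/2428*1/24265 + 17393/23591) - 46791) = -30845/((-819/58915420 + 17393/23591) - 46791) = -30845/(1024696579031/1389873673220 - 46791) = -30845/(-65032554347057989/1389873673220) = -30845*(-1389873673220/65032554347057989) = 42870653450470900/65032554347057989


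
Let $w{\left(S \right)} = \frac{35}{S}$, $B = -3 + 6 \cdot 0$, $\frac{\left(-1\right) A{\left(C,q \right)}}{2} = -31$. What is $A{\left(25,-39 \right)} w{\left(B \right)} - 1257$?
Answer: $- \frac{5941}{3} \approx -1980.3$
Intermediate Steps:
$A{\left(C,q \right)} = 62$ ($A{\left(C,q \right)} = \left(-2\right) \left(-31\right) = 62$)
$B = -3$ ($B = -3 + 0 = -3$)
$A{\left(25,-39 \right)} w{\left(B \right)} - 1257 = 62 \frac{35}{-3} - 1257 = 62 \cdot 35 \left(- \frac{1}{3}\right) - 1257 = 62 \left(- \frac{35}{3}\right) - 1257 = - \frac{2170}{3} - 1257 = - \frac{5941}{3}$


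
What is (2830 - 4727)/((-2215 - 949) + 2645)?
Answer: 1897/519 ≈ 3.6551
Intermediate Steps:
(2830 - 4727)/((-2215 - 949) + 2645) = -1897/(-3164 + 2645) = -1897/(-519) = -1897*(-1/519) = 1897/519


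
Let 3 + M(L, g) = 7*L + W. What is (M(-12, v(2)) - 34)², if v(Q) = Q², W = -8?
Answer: 16641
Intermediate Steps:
M(L, g) = -11 + 7*L (M(L, g) = -3 + (7*L - 8) = -3 + (-8 + 7*L) = -11 + 7*L)
(M(-12, v(2)) - 34)² = ((-11 + 7*(-12)) - 34)² = ((-11 - 84) - 34)² = (-95 - 34)² = (-129)² = 16641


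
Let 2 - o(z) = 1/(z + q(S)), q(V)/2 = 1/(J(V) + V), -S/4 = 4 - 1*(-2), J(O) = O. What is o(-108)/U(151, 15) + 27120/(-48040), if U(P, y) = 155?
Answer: -53248232/96539983 ≈ -0.55157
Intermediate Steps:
S = -24 (S = -4*(4 - 1*(-2)) = -4*(4 + 2) = -4*6 = -24)
q(V) = 1/V (q(V) = 2/(V + V) = 2/((2*V)) = 2*(1/(2*V)) = 1/V)
o(z) = 2 - 1/(-1/24 + z) (o(z) = 2 - 1/(z + 1/(-24)) = 2 - 1/(z - 1/24) = 2 - 1/(-1/24 + z))
o(-108)/U(151, 15) + 27120/(-48040) = (2*(-13 + 24*(-108))/(-1 + 24*(-108)))/155 + 27120/(-48040) = (2*(-13 - 2592)/(-1 - 2592))*(1/155) + 27120*(-1/48040) = (2*(-2605)/(-2593))*(1/155) - 678/1201 = (2*(-1/2593)*(-2605))*(1/155) - 678/1201 = (5210/2593)*(1/155) - 678/1201 = 1042/80383 - 678/1201 = -53248232/96539983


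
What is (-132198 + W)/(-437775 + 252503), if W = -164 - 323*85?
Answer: 159817/185272 ≈ 0.86261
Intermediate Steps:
W = -27619 (W = -164 - 27455 = -27619)
(-132198 + W)/(-437775 + 252503) = (-132198 - 27619)/(-437775 + 252503) = -159817/(-185272) = -159817*(-1/185272) = 159817/185272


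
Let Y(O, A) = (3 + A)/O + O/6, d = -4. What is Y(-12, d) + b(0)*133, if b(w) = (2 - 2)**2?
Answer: -23/12 ≈ -1.9167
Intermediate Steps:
b(w) = 0 (b(w) = 0**2 = 0)
Y(O, A) = O/6 + (3 + A)/O (Y(O, A) = (3 + A)/O + O*(1/6) = (3 + A)/O + O/6 = O/6 + (3 + A)/O)
Y(-12, d) + b(0)*133 = (3 - 4 + (1/6)*(-12)**2)/(-12) + 0*133 = -(3 - 4 + (1/6)*144)/12 + 0 = -(3 - 4 + 24)/12 + 0 = -1/12*23 + 0 = -23/12 + 0 = -23/12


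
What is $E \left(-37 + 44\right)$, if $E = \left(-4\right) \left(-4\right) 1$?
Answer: $112$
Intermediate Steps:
$E = 16$ ($E = 16 \cdot 1 = 16$)
$E \left(-37 + 44\right) = 16 \left(-37 + 44\right) = 16 \cdot 7 = 112$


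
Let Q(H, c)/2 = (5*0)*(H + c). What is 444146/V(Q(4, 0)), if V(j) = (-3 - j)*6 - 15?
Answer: -444146/33 ≈ -13459.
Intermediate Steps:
Q(H, c) = 0 (Q(H, c) = 2*((5*0)*(H + c)) = 2*(0*(H + c)) = 2*0 = 0)
V(j) = -33 - 6*j (V(j) = (-18 - 6*j) - 15 = -33 - 6*j)
444146/V(Q(4, 0)) = 444146/(-33 - 6*0) = 444146/(-33 + 0) = 444146/(-33) = 444146*(-1/33) = -444146/33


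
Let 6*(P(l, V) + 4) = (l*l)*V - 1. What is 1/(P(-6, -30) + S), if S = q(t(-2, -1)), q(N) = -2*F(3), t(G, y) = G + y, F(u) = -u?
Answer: -6/1069 ≈ -0.0056127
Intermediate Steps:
P(l, V) = -25/6 + V*l²/6 (P(l, V) = -4 + ((l*l)*V - 1)/6 = -4 + (l²*V - 1)/6 = -4 + (V*l² - 1)/6 = -4 + (-1 + V*l²)/6 = -4 + (-⅙ + V*l²/6) = -25/6 + V*l²/6)
q(N) = 6 (q(N) = -(-2)*3 = -2*(-3) = 6)
S = 6
1/(P(-6, -30) + S) = 1/((-25/6 + (⅙)*(-30)*(-6)²) + 6) = 1/((-25/6 + (⅙)*(-30)*36) + 6) = 1/((-25/6 - 180) + 6) = 1/(-1105/6 + 6) = 1/(-1069/6) = -6/1069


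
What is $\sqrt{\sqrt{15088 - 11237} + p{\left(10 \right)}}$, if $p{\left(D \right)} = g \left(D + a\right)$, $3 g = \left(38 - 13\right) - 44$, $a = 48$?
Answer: $\frac{\sqrt{-3306 + 9 \sqrt{3851}}}{3} \approx 17.472 i$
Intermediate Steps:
$g = - \frac{19}{3}$ ($g = \frac{\left(38 - 13\right) - 44}{3} = \frac{25 - 44}{3} = \frac{1}{3} \left(-19\right) = - \frac{19}{3} \approx -6.3333$)
$p{\left(D \right)} = -304 - \frac{19 D}{3}$ ($p{\left(D \right)} = - \frac{19 \left(D + 48\right)}{3} = - \frac{19 \left(48 + D\right)}{3} = -304 - \frac{19 D}{3}$)
$\sqrt{\sqrt{15088 - 11237} + p{\left(10 \right)}} = \sqrt{\sqrt{15088 - 11237} - \frac{1102}{3}} = \sqrt{\sqrt{3851} - \frac{1102}{3}} = \sqrt{- \frac{1102}{3} + \sqrt{3851}}$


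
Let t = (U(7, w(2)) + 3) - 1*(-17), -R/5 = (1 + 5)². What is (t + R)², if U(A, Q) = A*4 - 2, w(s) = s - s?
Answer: 17956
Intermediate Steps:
w(s) = 0
U(A, Q) = -2 + 4*A (U(A, Q) = 4*A - 2 = -2 + 4*A)
R = -180 (R = -5*(1 + 5)² = -5*6² = -5*36 = -180)
t = 46 (t = ((-2 + 4*7) + 3) - 1*(-17) = ((-2 + 28) + 3) + 17 = (26 + 3) + 17 = 29 + 17 = 46)
(t + R)² = (46 - 180)² = (-134)² = 17956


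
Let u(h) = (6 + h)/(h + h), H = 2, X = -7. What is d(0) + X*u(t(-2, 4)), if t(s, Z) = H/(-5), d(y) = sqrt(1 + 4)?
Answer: 49 + sqrt(5) ≈ 51.236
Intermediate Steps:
d(y) = sqrt(5)
t(s, Z) = -2/5 (t(s, Z) = 2/(-5) = 2*(-1/5) = -2/5)
u(h) = (6 + h)/(2*h) (u(h) = (6 + h)/((2*h)) = (6 + h)*(1/(2*h)) = (6 + h)/(2*h))
d(0) + X*u(t(-2, 4)) = sqrt(5) - 7*(6 - 2/5)/(2*(-2/5)) = sqrt(5) - 7*(-5)*28/(2*2*5) = sqrt(5) - 7*(-7) = sqrt(5) + 49 = 49 + sqrt(5)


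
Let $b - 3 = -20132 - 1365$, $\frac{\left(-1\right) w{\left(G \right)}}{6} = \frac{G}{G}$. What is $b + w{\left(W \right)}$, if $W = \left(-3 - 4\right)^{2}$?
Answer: $-21500$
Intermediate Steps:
$W = 49$ ($W = \left(-7\right)^{2} = 49$)
$w{\left(G \right)} = -6$ ($w{\left(G \right)} = - 6 \frac{G}{G} = \left(-6\right) 1 = -6$)
$b = -21494$ ($b = 3 - 21497 = -21494$)
$b + w{\left(W \right)} = -21494 - 6 = -21500$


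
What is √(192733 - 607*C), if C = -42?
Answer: √218227 ≈ 467.15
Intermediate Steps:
√(192733 - 607*C) = √(192733 - 607*(-42)) = √(192733 + 25494) = √218227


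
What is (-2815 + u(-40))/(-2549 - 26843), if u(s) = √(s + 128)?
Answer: 2815/29392 - √22/14696 ≈ 0.095455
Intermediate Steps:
u(s) = √(128 + s)
(-2815 + u(-40))/(-2549 - 26843) = (-2815 + √(128 - 40))/(-2549 - 26843) = (-2815 + √88)/(-29392) = (-2815 + 2*√22)*(-1/29392) = 2815/29392 - √22/14696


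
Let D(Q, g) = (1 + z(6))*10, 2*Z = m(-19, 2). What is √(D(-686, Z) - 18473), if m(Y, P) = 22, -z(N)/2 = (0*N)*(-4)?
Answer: I*√18463 ≈ 135.88*I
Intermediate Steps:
z(N) = 0 (z(N) = -2*0*N*(-4) = -0*(-4) = -2*0 = 0)
Z = 11 (Z = (½)*22 = 11)
D(Q, g) = 10 (D(Q, g) = (1 + 0)*10 = 1*10 = 10)
√(D(-686, Z) - 18473) = √(10 - 18473) = √(-18463) = I*√18463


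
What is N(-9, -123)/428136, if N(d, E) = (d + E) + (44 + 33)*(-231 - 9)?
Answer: -1551/35678 ≈ -0.043472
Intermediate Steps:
N(d, E) = -18480 + E + d (N(d, E) = (E + d) + 77*(-240) = (E + d) - 18480 = -18480 + E + d)
N(-9, -123)/428136 = (-18480 - 123 - 9)/428136 = -18612*1/428136 = -1551/35678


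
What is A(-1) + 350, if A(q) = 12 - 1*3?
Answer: 359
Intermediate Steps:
A(q) = 9 (A(q) = 12 - 3 = 9)
A(-1) + 350 = 9 + 350 = 359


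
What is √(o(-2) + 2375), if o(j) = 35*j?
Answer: √2305 ≈ 48.010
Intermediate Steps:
√(o(-2) + 2375) = √(35*(-2) + 2375) = √(-70 + 2375) = √2305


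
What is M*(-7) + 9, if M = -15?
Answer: 114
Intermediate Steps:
M*(-7) + 9 = -15*(-7) + 9 = 105 + 9 = 114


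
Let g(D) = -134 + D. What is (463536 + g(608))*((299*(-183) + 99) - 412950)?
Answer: -216956227680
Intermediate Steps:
(463536 + g(608))*((299*(-183) + 99) - 412950) = (463536 + (-134 + 608))*((299*(-183) + 99) - 412950) = (463536 + 474)*((-54717 + 99) - 412950) = 464010*(-54618 - 412950) = 464010*(-467568) = -216956227680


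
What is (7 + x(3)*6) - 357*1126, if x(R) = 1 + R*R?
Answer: -401915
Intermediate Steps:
x(R) = 1 + R²
(7 + x(3)*6) - 357*1126 = (7 + (1 + 3²)*6) - 357*1126 = (7 + (1 + 9)*6) - 401982 = (7 + 10*6) - 401982 = (7 + 60) - 401982 = 67 - 401982 = -401915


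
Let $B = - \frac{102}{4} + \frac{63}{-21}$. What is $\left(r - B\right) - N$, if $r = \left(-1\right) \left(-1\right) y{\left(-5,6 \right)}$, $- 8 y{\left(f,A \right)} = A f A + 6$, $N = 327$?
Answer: $- \frac{1107}{4} \approx -276.75$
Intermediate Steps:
$y{\left(f,A \right)} = - \frac{3}{4} - \frac{f A^{2}}{8}$ ($y{\left(f,A \right)} = - \frac{A f A + 6}{8} = - \frac{f A^{2} + 6}{8} = - \frac{6 + f A^{2}}{8} = - \frac{3}{4} - \frac{f A^{2}}{8}$)
$r = \frac{87}{4}$ ($r = \left(-1\right) \left(-1\right) \left(- \frac{3}{4} - - \frac{5 \cdot 6^{2}}{8}\right) = 1 \left(- \frac{3}{4} - \left(- \frac{5}{8}\right) 36\right) = 1 \left(- \frac{3}{4} + \frac{45}{2}\right) = 1 \cdot \frac{87}{4} = \frac{87}{4} \approx 21.75$)
$B = - \frac{57}{2}$ ($B = \left(-102\right) \frac{1}{4} + 63 \left(- \frac{1}{21}\right) = - \frac{51}{2} - 3 = - \frac{57}{2} \approx -28.5$)
$\left(r - B\right) - N = \left(\frac{87}{4} - - \frac{57}{2}\right) - 327 = \left(\frac{87}{4} + \frac{57}{2}\right) - 327 = \frac{201}{4} - 327 = - \frac{1107}{4}$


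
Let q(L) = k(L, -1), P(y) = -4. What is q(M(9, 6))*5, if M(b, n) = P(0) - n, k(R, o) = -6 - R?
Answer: 20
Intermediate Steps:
M(b, n) = -4 - n
q(L) = -6 - L
q(M(9, 6))*5 = (-6 - (-4 - 1*6))*5 = (-6 - (-4 - 6))*5 = (-6 - 1*(-10))*5 = (-6 + 10)*5 = 4*5 = 20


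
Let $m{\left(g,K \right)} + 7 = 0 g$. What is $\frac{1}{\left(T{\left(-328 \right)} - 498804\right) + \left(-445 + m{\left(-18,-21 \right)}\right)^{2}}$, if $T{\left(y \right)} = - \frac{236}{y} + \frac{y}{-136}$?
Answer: $- \frac{1394}{410528635} \approx -3.3956 \cdot 10^{-6}$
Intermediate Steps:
$m{\left(g,K \right)} = -7$ ($m{\left(g,K \right)} = -7 + 0 g = -7 + 0 = -7$)
$T{\left(y \right)} = - \frac{236}{y} - \frac{y}{136}$ ($T{\left(y \right)} = - \frac{236}{y} + y \left(- \frac{1}{136}\right) = - \frac{236}{y} - \frac{y}{136}$)
$\frac{1}{\left(T{\left(-328 \right)} - 498804\right) + \left(-445 + m{\left(-18,-21 \right)}\right)^{2}} = \frac{1}{\left(\left(- \frac{236}{-328} - - \frac{41}{17}\right) - 498804\right) + \left(-445 - 7\right)^{2}} = \frac{1}{\left(\left(\left(-236\right) \left(- \frac{1}{328}\right) + \frac{41}{17}\right) - 498804\right) + \left(-452\right)^{2}} = \frac{1}{\left(\left(\frac{59}{82} + \frac{41}{17}\right) - 498804\right) + 204304} = \frac{1}{\left(\frac{4365}{1394} - 498804\right) + 204304} = \frac{1}{- \frac{695328411}{1394} + 204304} = \frac{1}{- \frac{410528635}{1394}} = - \frac{1394}{410528635}$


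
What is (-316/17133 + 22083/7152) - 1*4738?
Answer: -193398588467/40845072 ≈ -4734.9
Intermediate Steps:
(-316/17133 + 22083/7152) - 1*4738 = (-316*1/17133 + 22083*(1/7152)) - 4738 = (-316/17133 + 7361/2384) - 4738 = 125362669/40845072 - 4738 = -193398588467/40845072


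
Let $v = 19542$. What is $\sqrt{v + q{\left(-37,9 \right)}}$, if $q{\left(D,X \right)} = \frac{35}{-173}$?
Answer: $\frac{\sqrt{584866463}}{173} \approx 139.79$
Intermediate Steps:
$q{\left(D,X \right)} = - \frac{35}{173}$ ($q{\left(D,X \right)} = 35 \left(- \frac{1}{173}\right) = - \frac{35}{173}$)
$\sqrt{v + q{\left(-37,9 \right)}} = \sqrt{19542 - \frac{35}{173}} = \sqrt{\frac{3380731}{173}} = \frac{\sqrt{584866463}}{173}$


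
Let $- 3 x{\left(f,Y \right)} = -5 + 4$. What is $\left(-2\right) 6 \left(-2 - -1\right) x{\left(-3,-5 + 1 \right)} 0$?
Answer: $0$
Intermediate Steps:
$x{\left(f,Y \right)} = \frac{1}{3}$ ($x{\left(f,Y \right)} = - \frac{-5 + 4}{3} = \left(- \frac{1}{3}\right) \left(-1\right) = \frac{1}{3}$)
$\left(-2\right) 6 \left(-2 - -1\right) x{\left(-3,-5 + 1 \right)} 0 = \left(-2\right) 6 \left(-2 - -1\right) \frac{1}{3} \cdot 0 = - 12 \left(-2 + 1\right) \frac{1}{3} \cdot 0 = \left(-12\right) \left(-1\right) \frac{1}{3} \cdot 0 = 12 \cdot \frac{1}{3} \cdot 0 = 4 \cdot 0 = 0$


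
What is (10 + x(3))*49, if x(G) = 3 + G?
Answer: 784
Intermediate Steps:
(10 + x(3))*49 = (10 + (3 + 3))*49 = (10 + 6)*49 = 16*49 = 784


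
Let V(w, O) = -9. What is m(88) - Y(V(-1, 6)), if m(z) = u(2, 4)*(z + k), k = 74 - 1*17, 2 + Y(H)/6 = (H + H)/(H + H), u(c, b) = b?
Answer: 586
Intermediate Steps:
Y(H) = -6 (Y(H) = -12 + 6*((H + H)/(H + H)) = -12 + 6*((2*H)/((2*H))) = -12 + 6*((2*H)*(1/(2*H))) = -12 + 6*1 = -12 + 6 = -6)
k = 57 (k = 74 - 17 = 57)
m(z) = 228 + 4*z (m(z) = 4*(z + 57) = 4*(57 + z) = 228 + 4*z)
m(88) - Y(V(-1, 6)) = (228 + 4*88) - 1*(-6) = (228 + 352) + 6 = 580 + 6 = 586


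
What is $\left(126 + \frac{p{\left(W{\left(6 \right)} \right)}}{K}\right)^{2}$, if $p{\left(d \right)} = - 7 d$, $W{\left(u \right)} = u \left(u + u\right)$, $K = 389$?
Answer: $\frac{2353220100}{151321} \approx 15551.0$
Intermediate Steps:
$W{\left(u \right)} = 2 u^{2}$ ($W{\left(u \right)} = u 2 u = 2 u^{2}$)
$\left(126 + \frac{p{\left(W{\left(6 \right)} \right)}}{K}\right)^{2} = \left(126 + \frac{\left(-7\right) 2 \cdot 6^{2}}{389}\right)^{2} = \left(126 + - 7 \cdot 2 \cdot 36 \cdot \frac{1}{389}\right)^{2} = \left(126 + \left(-7\right) 72 \cdot \frac{1}{389}\right)^{2} = \left(126 - \frac{504}{389}\right)^{2} = \left(\frac{48510}{389}\right)^{2} = \frac{2353220100}{151321}$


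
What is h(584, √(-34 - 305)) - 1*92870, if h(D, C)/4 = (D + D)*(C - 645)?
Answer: -3106310 + 4672*I*√339 ≈ -3.1063e+6 + 86021.0*I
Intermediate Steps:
h(D, C) = 8*D*(-645 + C) (h(D, C) = 4*((D + D)*(C - 645)) = 4*((2*D)*(-645 + C)) = 4*(2*D*(-645 + C)) = 8*D*(-645 + C))
h(584, √(-34 - 305)) - 1*92870 = 8*584*(-645 + √(-34 - 305)) - 1*92870 = 8*584*(-645 + √(-339)) - 92870 = 8*584*(-645 + I*√339) - 92870 = (-3013440 + 4672*I*√339) - 92870 = -3106310 + 4672*I*√339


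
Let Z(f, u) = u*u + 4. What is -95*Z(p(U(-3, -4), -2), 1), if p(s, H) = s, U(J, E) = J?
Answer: -475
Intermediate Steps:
Z(f, u) = 4 + u² (Z(f, u) = u² + 4 = 4 + u²)
-95*Z(p(U(-3, -4), -2), 1) = -95*(4 + 1²) = -95*(4 + 1) = -95*5 = -475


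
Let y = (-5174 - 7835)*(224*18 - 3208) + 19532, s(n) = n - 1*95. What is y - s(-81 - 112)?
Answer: -10699596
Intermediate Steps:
s(n) = -95 + n (s(n) = n - 95 = -95 + n)
y = -10699884 (y = -13009*(4032 - 3208) + 19532 = -13009*824 + 19532 = -10719416 + 19532 = -10699884)
y - s(-81 - 112) = -10699884 - (-95 + (-81 - 112)) = -10699884 - (-95 - 193) = -10699884 - 1*(-288) = -10699884 + 288 = -10699596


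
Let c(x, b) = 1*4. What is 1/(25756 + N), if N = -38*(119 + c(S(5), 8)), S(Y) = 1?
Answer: 1/21082 ≈ 4.7434e-5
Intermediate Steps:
c(x, b) = 4
N = -4674 (N = -38*(119 + 4) = -38*123 = -4674)
1/(25756 + N) = 1/(25756 - 4674) = 1/21082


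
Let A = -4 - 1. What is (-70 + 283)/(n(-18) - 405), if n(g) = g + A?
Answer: -213/428 ≈ -0.49766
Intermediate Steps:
A = -5
n(g) = -5 + g (n(g) = g - 5 = -5 + g)
(-70 + 283)/(n(-18) - 405) = (-70 + 283)/((-5 - 18) - 405) = 213/(-23 - 405) = 213/(-428) = 213*(-1/428) = -213/428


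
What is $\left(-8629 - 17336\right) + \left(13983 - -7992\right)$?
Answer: $-3990$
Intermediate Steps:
$\left(-8629 - 17336\right) + \left(13983 - -7992\right) = -25965 + \left(13983 + 7992\right) = -25965 + 21975 = -3990$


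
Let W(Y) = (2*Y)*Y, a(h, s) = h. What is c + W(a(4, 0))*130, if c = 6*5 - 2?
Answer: 4188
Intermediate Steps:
c = 28 (c = 30 - 2 = 28)
W(Y) = 2*Y²
c + W(a(4, 0))*130 = 28 + (2*4²)*130 = 28 + (2*16)*130 = 28 + 32*130 = 28 + 4160 = 4188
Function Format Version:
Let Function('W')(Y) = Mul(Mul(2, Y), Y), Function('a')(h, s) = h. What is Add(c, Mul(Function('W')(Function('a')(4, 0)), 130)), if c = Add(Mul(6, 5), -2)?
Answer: 4188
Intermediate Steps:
c = 28 (c = Add(30, -2) = 28)
Function('W')(Y) = Mul(2, Pow(Y, 2))
Add(c, Mul(Function('W')(Function('a')(4, 0)), 130)) = Add(28, Mul(Mul(2, Pow(4, 2)), 130)) = Add(28, Mul(Mul(2, 16), 130)) = Add(28, Mul(32, 130)) = Add(28, 4160) = 4188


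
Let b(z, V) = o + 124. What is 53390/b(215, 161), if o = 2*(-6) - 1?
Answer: 53390/111 ≈ 480.99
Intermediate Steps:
o = -13 (o = -12 - 1 = -13)
b(z, V) = 111 (b(z, V) = -13 + 124 = 111)
53390/b(215, 161) = 53390/111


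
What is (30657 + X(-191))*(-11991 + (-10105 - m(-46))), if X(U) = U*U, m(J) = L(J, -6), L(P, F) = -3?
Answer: -1483279834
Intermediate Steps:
m(J) = -3
X(U) = U²
(30657 + X(-191))*(-11991 + (-10105 - m(-46))) = (30657 + (-191)²)*(-11991 + (-10105 - 1*(-3))) = (30657 + 36481)*(-11991 + (-10105 + 3)) = 67138*(-11991 - 10102) = 67138*(-22093) = -1483279834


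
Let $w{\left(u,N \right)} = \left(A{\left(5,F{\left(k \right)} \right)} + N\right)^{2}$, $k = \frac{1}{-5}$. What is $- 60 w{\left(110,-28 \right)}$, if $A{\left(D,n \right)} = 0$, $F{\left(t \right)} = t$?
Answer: $-47040$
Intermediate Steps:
$k = - \frac{1}{5} \approx -0.2$
$w{\left(u,N \right)} = N^{2}$ ($w{\left(u,N \right)} = \left(0 + N\right)^{2} = N^{2}$)
$- 60 w{\left(110,-28 \right)} = - 60 \left(-28\right)^{2} = \left(-60\right) 784 = -47040$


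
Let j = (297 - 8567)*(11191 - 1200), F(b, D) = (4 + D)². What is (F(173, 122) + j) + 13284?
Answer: -82596410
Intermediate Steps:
j = -82625570 (j = -8270*9991 = -82625570)
(F(173, 122) + j) + 13284 = ((4 + 122)² - 82625570) + 13284 = (126² - 82625570) + 13284 = (15876 - 82625570) + 13284 = -82609694 + 13284 = -82596410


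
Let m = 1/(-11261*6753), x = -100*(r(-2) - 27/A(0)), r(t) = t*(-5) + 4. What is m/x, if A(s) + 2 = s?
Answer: 1/209125215750 ≈ 4.7818e-12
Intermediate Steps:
A(s) = -2 + s
r(t) = 4 - 5*t (r(t) = -5*t + 4 = 4 - 5*t)
x = -2750 (x = -100*((4 - 5*(-2)) - 27/(-2 + 0)) = -100*((4 + 10) - 27/(-2)) = -100*(14 - 27*(-½)) = -100*(14 + 27/2) = -100*55/2 = -2750)
m = -1/76045533 (m = -1/11261*1/6753 = -1/76045533 ≈ -1.3150e-8)
m/x = -1/76045533/(-2750) = -1/76045533*(-1/2750) = 1/209125215750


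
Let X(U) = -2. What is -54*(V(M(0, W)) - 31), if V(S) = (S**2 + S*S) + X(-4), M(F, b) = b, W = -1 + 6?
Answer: -918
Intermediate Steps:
W = 5
V(S) = -2 + 2*S**2 (V(S) = (S**2 + S*S) - 2 = (S**2 + S**2) - 2 = 2*S**2 - 2 = -2 + 2*S**2)
-54*(V(M(0, W)) - 31) = -54*((-2 + 2*5**2) - 31) = -54*((-2 + 2*25) - 31) = -54*((-2 + 50) - 31) = -54*(48 - 31) = -54*17 = -918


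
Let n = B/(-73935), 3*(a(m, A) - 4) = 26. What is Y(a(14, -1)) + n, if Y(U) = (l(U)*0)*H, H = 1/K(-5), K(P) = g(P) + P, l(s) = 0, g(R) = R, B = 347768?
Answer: -347768/73935 ≈ -4.7037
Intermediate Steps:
K(P) = 2*P (K(P) = P + P = 2*P)
H = -1/10 (H = 1/(2*(-5)) = 1/(-10) = -1/10 ≈ -0.10000)
a(m, A) = 38/3 (a(m, A) = 4 + (1/3)*26 = 4 + 26/3 = 38/3)
n = -347768/73935 (n = 347768/(-73935) = 347768*(-1/73935) = -347768/73935 ≈ -4.7037)
Y(U) = 0 (Y(U) = (0*0)*(-1/10) = 0*(-1/10) = 0)
Y(a(14, -1)) + n = 0 - 347768/73935 = -347768/73935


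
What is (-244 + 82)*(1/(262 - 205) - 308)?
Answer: 947970/19 ≈ 49893.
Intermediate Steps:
(-244 + 82)*(1/(262 - 205) - 308) = -162*(1/57 - 308) = -162*(-17555/57) = 947970/19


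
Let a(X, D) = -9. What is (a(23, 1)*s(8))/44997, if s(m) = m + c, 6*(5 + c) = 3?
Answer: -21/29998 ≈ -0.00070005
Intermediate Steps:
c = -9/2 (c = -5 + (1/6)*3 = -5 + 1/2 = -9/2 ≈ -4.5000)
s(m) = -9/2 + m (s(m) = m - 9/2 = -9/2 + m)
(a(23, 1)*s(8))/44997 = -9*(-9/2 + 8)/44997 = -9*7/2*(1/44997) = -63/2*1/44997 = -21/29998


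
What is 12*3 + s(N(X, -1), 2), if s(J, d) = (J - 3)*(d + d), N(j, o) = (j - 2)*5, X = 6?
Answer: 104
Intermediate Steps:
N(j, o) = -10 + 5*j (N(j, o) = (-2 + j)*5 = -10 + 5*j)
s(J, d) = 2*d*(-3 + J) (s(J, d) = (-3 + J)*(2*d) = 2*d*(-3 + J))
12*3 + s(N(X, -1), 2) = 12*3 + 2*2*(-3 + (-10 + 5*6)) = 36 + 2*2*(-3 + (-10 + 30)) = 36 + 2*2*(-3 + 20) = 36 + 2*2*17 = 36 + 68 = 104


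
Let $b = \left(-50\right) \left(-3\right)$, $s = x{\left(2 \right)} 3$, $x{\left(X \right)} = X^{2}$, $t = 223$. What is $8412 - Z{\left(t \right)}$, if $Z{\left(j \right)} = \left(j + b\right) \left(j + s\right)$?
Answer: $-79243$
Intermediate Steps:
$s = 12$ ($s = 2^{2} \cdot 3 = 4 \cdot 3 = 12$)
$b = 150$
$Z{\left(j \right)} = \left(12 + j\right) \left(150 + j\right)$ ($Z{\left(j \right)} = \left(j + 150\right) \left(j + 12\right) = \left(150 + j\right) \left(12 + j\right) = \left(12 + j\right) \left(150 + j\right)$)
$8412 - Z{\left(t \right)} = 8412 - \left(1800 + 223^{2} + 162 \cdot 223\right) = 8412 - \left(1800 + 49729 + 36126\right) = 8412 - 87655 = -79243$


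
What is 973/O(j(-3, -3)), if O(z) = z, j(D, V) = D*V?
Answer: 973/9 ≈ 108.11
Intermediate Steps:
973/O(j(-3, -3)) = 973/((-3*(-3))) = 973/9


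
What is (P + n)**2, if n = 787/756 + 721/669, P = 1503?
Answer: 64386503202931849/28421913744 ≈ 2.2654e+6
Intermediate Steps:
n = 357193/168588 (n = 787*(1/756) + 721*(1/669) = 787/756 + 721/669 = 357193/168588 ≈ 2.1187)
(P + n)**2 = (1503 + 357193/168588)**2 = (253744957/168588)**2 = 64386503202931849/28421913744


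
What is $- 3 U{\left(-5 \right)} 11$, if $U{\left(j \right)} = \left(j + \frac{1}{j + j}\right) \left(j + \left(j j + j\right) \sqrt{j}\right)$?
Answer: $- \frac{1683}{2} + 3366 i \sqrt{5} \approx -841.5 + 7526.6 i$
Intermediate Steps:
$U{\left(j \right)} = \left(j + \frac{1}{2 j}\right) \left(j + \sqrt{j} \left(j + j^{2}\right)\right)$ ($U{\left(j \right)} = \left(j + \frac{1}{2 j}\right) \left(j + \left(j^{2} + j\right) \sqrt{j}\right) = \left(j + \frac{1}{2 j}\right) \left(j + \left(j + j^{2}\right) \sqrt{j}\right) = \left(j + \frac{1}{2 j}\right) \left(j + \sqrt{j} \left(j + j^{2}\right)\right)$)
$- 3 U{\left(-5 \right)} 11 = - 3 \left(\frac{1}{2} + \left(-5\right)^{2} + \left(-5\right)^{\frac{5}{2}} + \left(-5\right)^{\frac{7}{2}} + \frac{\sqrt{-5}}{2} + \frac{\left(-5\right)^{\frac{3}{2}}}{2}\right) 11 = - 3 \left(\frac{1}{2} + 25 + 25 i \sqrt{5} - 125 i \sqrt{5} + \frac{i \sqrt{5}}{2} + \frac{\left(-5\right) i \sqrt{5}}{2}\right) 11 = - 3 \left(\frac{1}{2} + 25 + 25 i \sqrt{5} - 125 i \sqrt{5} + \frac{i \sqrt{5}}{2} - \frac{5 i \sqrt{5}}{2}\right) 11 = - 3 \left(\frac{51}{2} - 102 i \sqrt{5}\right) 11 = \left(- \frac{153}{2} + 306 i \sqrt{5}\right) 11 = - \frac{1683}{2} + 3366 i \sqrt{5}$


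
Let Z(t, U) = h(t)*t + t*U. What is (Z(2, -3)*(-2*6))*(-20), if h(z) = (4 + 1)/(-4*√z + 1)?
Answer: -47040/31 - 9600*√2/31 ≈ -1955.4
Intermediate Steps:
h(z) = 5/(1 - 4*√z)
Z(t, U) = U*t - 5*t/(-1 + 4*√t) (Z(t, U) = (-5/(-1 + 4*√t))*t + t*U = -5*t/(-1 + 4*√t) + U*t = U*t - 5*t/(-1 + 4*√t))
(Z(2, -3)*(-2*6))*(-20) = ((2*(-3 - 5/(-1 + 4*√2)))*(-2*6))*(-20) = ((-6 - 10/(-1 + 4*√2))*(-12))*(-20) = (72 + 120/(-1 + 4*√2))*(-20) = -1440 - 2400/(-1 + 4*√2)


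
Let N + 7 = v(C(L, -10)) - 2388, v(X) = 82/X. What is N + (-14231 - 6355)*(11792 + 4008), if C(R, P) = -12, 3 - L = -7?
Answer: -1951567211/6 ≈ -3.2526e+8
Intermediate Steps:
L = 10 (L = 3 - 1*(-7) = 3 + 7 = 10)
N = -14411/6 (N = -7 + (82/(-12) - 2388) = -7 + (82*(-1/12) - 2388) = -7 + (-41/6 - 2388) = -7 - 14369/6 = -14411/6 ≈ -2401.8)
N + (-14231 - 6355)*(11792 + 4008) = -14411/6 + (-14231 - 6355)*(11792 + 4008) = -14411/6 - 20586*15800 = -14411/6 - 325258800 = -1951567211/6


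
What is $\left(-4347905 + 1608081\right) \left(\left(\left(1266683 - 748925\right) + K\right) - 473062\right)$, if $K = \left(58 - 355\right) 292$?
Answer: $115149323072$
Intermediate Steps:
$K = -86724$ ($K = \left(-297\right) 292 = -86724$)
$\left(-4347905 + 1608081\right) \left(\left(\left(1266683 - 748925\right) + K\right) - 473062\right) = \left(-4347905 + 1608081\right) \left(\left(\left(1266683 - 748925\right) - 86724\right) - 473062\right) = - 2739824 \left(\left(517758 - 86724\right) - 473062\right) = - 2739824 \left(431034 - 473062\right) = \left(-2739824\right) \left(-42028\right) = 115149323072$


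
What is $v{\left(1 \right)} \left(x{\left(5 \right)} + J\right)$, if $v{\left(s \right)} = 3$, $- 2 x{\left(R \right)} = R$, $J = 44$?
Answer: $\frac{249}{2} \approx 124.5$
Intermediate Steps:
$x{\left(R \right)} = - \frac{R}{2}$
$v{\left(1 \right)} \left(x{\left(5 \right)} + J\right) = 3 \left(\left(- \frac{1}{2}\right) 5 + 44\right) = 3 \left(- \frac{5}{2} + 44\right) = 3 \cdot \frac{83}{2} = \frac{249}{2}$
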